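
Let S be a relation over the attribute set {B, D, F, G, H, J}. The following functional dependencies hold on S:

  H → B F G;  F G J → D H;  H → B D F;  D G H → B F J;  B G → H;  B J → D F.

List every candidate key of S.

{H}⁺: H→BFG adds B, F, G; H→BDF adds D; DGH→BFJ adds J → {B, D, F, G, H, J}.
{B, G}⁺: BG→H adds H; H→BFG adds F; H→BDF adds D; DGH→BFJ adds J → {B, D, F, G, H, J}.
{F, G, J}⁺: FGJ→DH adds D, H; H→BDF adds B → {B, D, F, G, H, J}.
Any other superkey contains one of these as a subset, so there are no further candidate keys.

(H), (B, G), (F, G, J)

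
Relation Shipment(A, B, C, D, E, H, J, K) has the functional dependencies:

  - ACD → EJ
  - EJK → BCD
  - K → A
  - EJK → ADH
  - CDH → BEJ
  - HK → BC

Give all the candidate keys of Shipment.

Attribute K never appears on the right-hand side of any dependency, so K must belong to every candidate key.
{K}⁺ = {A, K}, which is not all of the schema, so we must add further attributes.
{C, D, K}⁺: K→A adds A; ACD→EJ adds E, J; EJK→BCD adds B; EJK→ADH adds H → {A, B, C, D, E, H, J, K}.
{D, H, K}⁺: K→A adds A; HK→BC adds B, C; ACD→EJ adds E, J → {A, B, C, D, E, H, J, K}.
{E, J, K}⁺: EJK→BCD adds B, C, D; K→A adds A; EJK→ADH adds H → {A, B, C, D, E, H, J, K}.

CDK; DHK; EJK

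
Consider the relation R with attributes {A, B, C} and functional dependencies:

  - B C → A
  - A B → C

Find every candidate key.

{A, B}; {B, C}

{A, B}⁺: AB→C adds C → {A, B, C}. Minimal: {B}⁺ = {B}; {A}⁺ = {A} — none reach the full schema.
{B, C}⁺: BC→A adds A → {A, B, C}. Minimal: {C}⁺ = {C}; {B}⁺ = {B} — none reach the full schema.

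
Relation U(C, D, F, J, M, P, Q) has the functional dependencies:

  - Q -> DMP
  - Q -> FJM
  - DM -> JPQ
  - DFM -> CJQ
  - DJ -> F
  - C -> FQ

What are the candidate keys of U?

{C}⁺: C→FQ adds F, Q; Q→DMP adds D, M, P; Q→FJM adds J → {C, D, F, J, M, P, Q}.
{Q}⁺: Q→DMP adds D, M, P; Q→FJM adds F, J; DFM→CJQ adds C → {C, D, F, J, M, P, Q}.
{D, M}⁺: DM→JPQ adds J, P, Q; DJ→F adds F; DFM→CJQ adds C → {C, D, F, J, M, P, Q}. Minimal: {M}⁺ = {M}; {D}⁺ = {D} — none reach the full schema.
Any other superkey contains one of these as a subset, so there are no further candidate keys.

(C), (Q), (D, M)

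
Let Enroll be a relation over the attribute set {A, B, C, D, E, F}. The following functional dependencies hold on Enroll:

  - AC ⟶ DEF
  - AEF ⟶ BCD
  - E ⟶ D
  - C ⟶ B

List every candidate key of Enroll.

Attribute A never appears on the right-hand side of any dependency, so A must belong to every candidate key.
{A}⁺ = {A}, which is not all of the schema, so we must add further attributes.
{A, C}⁺: AC→DEF adds D, E, F; AEF→BCD adds B → {A, B, C, D, E, F}.
{A, E, F}⁺: AEF→BCD adds B, C, D → {A, B, C, D, E, F}.
Any other superkey contains one of these as a subset, so there are no further candidate keys.

(A, C), (A, E, F)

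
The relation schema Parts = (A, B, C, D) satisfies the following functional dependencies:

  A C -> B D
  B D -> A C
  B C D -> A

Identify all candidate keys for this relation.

{A, C}, {B, D}

{A, C}⁺: AC→BD adds B, D → {A, B, C, D}.
{B, D}⁺: BD→AC adds A, C → {A, B, C, D}.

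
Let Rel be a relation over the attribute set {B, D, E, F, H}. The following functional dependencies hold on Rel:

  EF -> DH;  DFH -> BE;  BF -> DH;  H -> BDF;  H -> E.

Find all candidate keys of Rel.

(H); (B, F); (E, F)

{H}⁺: H→BDF adds B, D, F; H→E adds E → {B, D, E, F, H}.
{B, F}⁺: BF→DH adds D, H; H→E adds E → {B, D, E, F, H}. Minimal: {F}⁺ = {F}; {B}⁺ = {B} — none reach the full schema.
{E, F}⁺: EF→DH adds D, H; DFH→BE adds B → {B, D, E, F, H}. Minimal: {F}⁺ = {F}; {E}⁺ = {E} — none reach the full schema.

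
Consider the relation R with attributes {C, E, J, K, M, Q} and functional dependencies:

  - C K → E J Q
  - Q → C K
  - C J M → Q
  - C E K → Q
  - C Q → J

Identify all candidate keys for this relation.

Attribute M never appears on the right-hand side of any dependency, so M must belong to every candidate key.
{M}⁺ = {M}, which is not all of the schema, so we must add further attributes.
{M, Q}⁺: Q→CK adds C, K; CQ→J adds J; CK→EJQ adds E → {C, E, J, K, M, Q}. Minimal: {Q}⁺ = {C, E, J, K, Q}; {M}⁺ = {M} — none reach the full schema.
{C, J, M}⁺: CJM→Q adds Q; Q→CK adds K; CK→EJQ adds E → {C, E, J, K, M, Q}. Minimal: {J, M}⁺ = {J, M}; {C, M}⁺ = {C, M}; {C, J}⁺ = {C, J} — none reach the full schema.
{C, K, M}⁺: CK→EJQ adds E, J, Q → {C, E, J, K, M, Q}. Minimal: {K, M}⁺ = {K, M}; {C, M}⁺ = {C, M}; {C, K}⁺ = {C, E, J, K, Q} — none reach the full schema.

{M, Q}, {C, J, M}, {C, K, M}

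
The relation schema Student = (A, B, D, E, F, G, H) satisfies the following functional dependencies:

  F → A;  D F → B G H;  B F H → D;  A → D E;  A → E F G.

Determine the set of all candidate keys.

{A}⁺: A→DE adds D, E; A→EFG adds F, G; DF→BGH adds B, H → {A, B, D, E, F, G, H}.
{F}⁺: F→A adds A; A→DE adds D, E; A→EFG adds G; DF→BGH adds B, H → {A, B, D, E, F, G, H}.

(A), (F)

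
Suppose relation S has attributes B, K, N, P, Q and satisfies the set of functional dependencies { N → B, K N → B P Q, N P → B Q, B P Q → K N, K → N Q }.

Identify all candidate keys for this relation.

{K}⁺: K→NQ adds N, Q; N→B adds B; KN→BPQ adds P → {B, K, N, P, Q}.
{N, P}⁺: N→B adds B; NP→BQ adds Q; BPQ→KN adds K → {B, K, N, P, Q}.
{B, P, Q}⁺: BPQ→KN adds K, N → {B, K, N, P, Q}.

K, NP, BPQ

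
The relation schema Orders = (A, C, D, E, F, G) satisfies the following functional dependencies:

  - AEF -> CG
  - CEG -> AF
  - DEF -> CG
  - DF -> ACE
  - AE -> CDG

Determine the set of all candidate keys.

{A, E}; {D, F}; {C, E, G}

{A, E}⁺: AE→CDG adds C, D, G; CEG→AF adds F → {A, C, D, E, F, G}. Minimal: {E}⁺ = {E}; {A}⁺ = {A} — none reach the full schema.
{D, F}⁺: DF→ACE adds A, C, E; AE→CDG adds G → {A, C, D, E, F, G}. Minimal: {F}⁺ = {F}; {D}⁺ = {D} — none reach the full schema.
{C, E, G}⁺: CEG→AF adds A, F; AE→CDG adds D → {A, C, D, E, F, G}. Minimal: {E, G}⁺ = {E, G}; {C, G}⁺ = {C, G}; {C, E}⁺ = {C, E} — none reach the full schema.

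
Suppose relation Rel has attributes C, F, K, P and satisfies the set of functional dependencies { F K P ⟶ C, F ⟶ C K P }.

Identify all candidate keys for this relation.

Attribute F never appears on the right-hand side of any dependency, so F must belong to every candidate key.
{F}⁺ = {C, F, K, P}, which is all of the schema, so {F} is the only candidate key.

F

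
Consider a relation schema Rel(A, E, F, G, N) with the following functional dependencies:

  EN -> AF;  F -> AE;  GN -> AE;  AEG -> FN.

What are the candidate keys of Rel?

FG, GN, AEG

Attribute G never appears on the right-hand side of any dependency, so G must belong to every candidate key.
{G}⁺ = {G}, which is not all of the schema, so we must add further attributes.
{F, G}⁺: F→AE adds A, E; AEG→FN adds N → {A, E, F, G, N}. Minimal: {G}⁺ = {G}; {F}⁺ = {A, E, F} — none reach the full schema.
{G, N}⁺: GN→AE adds A, E; AEG→FN adds F → {A, E, F, G, N}. Minimal: {N}⁺ = {N}; {G}⁺ = {G} — none reach the full schema.
{A, E, G}⁺: AEG→FN adds F, N → {A, E, F, G, N}. Minimal: {E, G}⁺ = {E, G}; {A, G}⁺ = {A, G}; {A, E}⁺ = {A, E} — none reach the full schema.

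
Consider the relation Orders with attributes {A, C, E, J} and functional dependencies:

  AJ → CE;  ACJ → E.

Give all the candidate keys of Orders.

{A, J}

{A, J}⁺: AJ→CE adds C, E → {A, C, E, J}. Minimal: {J}⁺ = {J}; {A}⁺ = {A} — none reach the full schema.
No other minimal superkey exists.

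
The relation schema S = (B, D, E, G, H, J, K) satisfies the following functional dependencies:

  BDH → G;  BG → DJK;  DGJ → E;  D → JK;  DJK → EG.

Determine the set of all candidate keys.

Attributes B, H never appear on any right-hand side, so every candidate key must contain {B, H}.
{B, H}⁺ = {B, H}, which is not all of the schema, so we must add further attributes.
{B, D, H}⁺: BDH→G adds G; BG→DJK adds J, K; DGJ→E adds E → {B, D, E, G, H, J, K}. Minimal: {D, H}⁺ = {D, E, G, H, J, K}; {B, H}⁺ = {B, H}; {B, D}⁺ = {B, D, E, G, J, K} — none reach the full schema.
{B, G, H}⁺: BG→DJK adds D, J, K; DGJ→E adds E → {B, D, E, G, H, J, K}. Minimal: {G, H}⁺ = {G, H}; {B, H}⁺ = {B, H}; {B, G}⁺ = {B, D, E, G, J, K} — none reach the full schema.
Any other superkey contains one of these as a subset, so there are no further candidate keys.

{B, D, H}, {B, G, H}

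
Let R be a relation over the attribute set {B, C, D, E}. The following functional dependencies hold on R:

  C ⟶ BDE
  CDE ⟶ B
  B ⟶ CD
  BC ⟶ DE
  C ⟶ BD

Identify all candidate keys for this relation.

{B}⁺: B→CD adds C, D; BC→DE adds E → {B, C, D, E}.
{C}⁺: C→BDE adds B, D, E → {B, C, D, E}.

(B), (C)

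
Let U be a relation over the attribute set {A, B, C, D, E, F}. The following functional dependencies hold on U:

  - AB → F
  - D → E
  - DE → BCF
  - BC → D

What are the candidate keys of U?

{A, D}; {A, B, C}

Attribute A never appears on the right-hand side of any dependency, so A must belong to every candidate key.
{A}⁺ = {A}, which is not all of the schema, so we must add further attributes.
{A, D}⁺: D→E adds E; DE→BCF adds B, C, F → {A, B, C, D, E, F}. Minimal: {D}⁺ = {B, C, D, E, F}; {A}⁺ = {A} — none reach the full schema.
{A, B, C}⁺: AB→F adds F; BC→D adds D; D→E adds E → {A, B, C, D, E, F}. Minimal: {B, C}⁺ = {B, C, D, E, F}; {A, C}⁺ = {A, C}; {A, B}⁺ = {A, B, F} — none reach the full schema.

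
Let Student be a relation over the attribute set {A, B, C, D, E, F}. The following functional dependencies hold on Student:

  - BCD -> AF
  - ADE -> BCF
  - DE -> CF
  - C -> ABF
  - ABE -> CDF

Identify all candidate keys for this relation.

{C, E}⁺: C→ABF adds A, B, F; ABE→CDF adds D → {A, B, C, D, E, F}. Minimal: {E}⁺ = {E}; {C}⁺ = {A, B, C, F} — none reach the full schema.
{D, E}⁺: DE→CF adds C, F; C→ABF adds A, B → {A, B, C, D, E, F}. Minimal: {E}⁺ = {E}; {D}⁺ = {D} — none reach the full schema.
{A, B, E}⁺: ABE→CDF adds C, D, F → {A, B, C, D, E, F}. Minimal: {B, E}⁺ = {B, E}; {A, E}⁺ = {A, E}; {A, B}⁺ = {A, B} — none reach the full schema.
Any other superkey contains one of these as a subset, so there are no further candidate keys.

{C, E}; {D, E}; {A, B, E}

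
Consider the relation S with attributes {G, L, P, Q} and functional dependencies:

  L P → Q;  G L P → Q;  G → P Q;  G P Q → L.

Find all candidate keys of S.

(G)

Attribute G never appears on the right-hand side of any dependency, so G must belong to every candidate key.
{G}⁺ = {G, L, P, Q}, which is all of the schema, so {G} is the only candidate key.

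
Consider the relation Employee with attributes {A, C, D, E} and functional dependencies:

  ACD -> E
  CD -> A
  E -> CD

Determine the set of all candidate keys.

{E}⁺: E→CD adds C, D; CD→A adds A → {A, C, D, E}.
{C, D}⁺: CD→A adds A; ACD→E adds E → {A, C, D, E}.

{E}; {C, D}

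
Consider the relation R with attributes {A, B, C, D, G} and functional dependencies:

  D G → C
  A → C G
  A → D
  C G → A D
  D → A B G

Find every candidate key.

A; D; CG

{A}⁺: A→CG adds C, G; A→D adds D; D→ABG adds B → {A, B, C, D, G}.
{D}⁺: D→ABG adds A, B, G; DG→C adds C → {A, B, C, D, G}.
{C, G}⁺: CG→AD adds A, D; D→ABG adds B → {A, B, C, D, G}. Minimal: {G}⁺ = {G}; {C}⁺ = {C} — none reach the full schema.
Any other superkey contains one of these as a subset, so there are no further candidate keys.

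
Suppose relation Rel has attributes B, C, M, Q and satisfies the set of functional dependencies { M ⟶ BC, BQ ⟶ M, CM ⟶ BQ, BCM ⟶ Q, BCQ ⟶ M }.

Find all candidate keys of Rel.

{M}, {B, Q}

{M}⁺: M→BC adds B, C; CM→BQ adds Q → {B, C, M, Q}.
{B, Q}⁺: BQ→M adds M; M→BC adds C → {B, C, M, Q}.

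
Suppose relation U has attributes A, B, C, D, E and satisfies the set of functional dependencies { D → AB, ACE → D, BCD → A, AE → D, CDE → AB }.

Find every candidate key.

ACE, CDE

{A, C, E}⁺: ACE→D adds D; CDE→AB adds B → {A, B, C, D, E}. Minimal: {C, E}⁺ = {C, E}; {A, E}⁺ = {A, B, D, E}; {A, C}⁺ = {A, C} — none reach the full schema.
{C, D, E}⁺: D→AB adds A, B → {A, B, C, D, E}. Minimal: {D, E}⁺ = {A, B, D, E}; {C, E}⁺ = {C, E}; {C, D}⁺ = {A, B, C, D} — none reach the full schema.
Any other superkey contains one of these as a subset, so there are no further candidate keys.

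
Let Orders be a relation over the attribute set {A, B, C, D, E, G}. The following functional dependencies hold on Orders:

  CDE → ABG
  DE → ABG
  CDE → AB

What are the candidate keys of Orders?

{C, D, E}

{C, D, E}⁺: CDE→ABG adds A, B, G → {A, B, C, D, E, G}.
No other minimal superkey exists.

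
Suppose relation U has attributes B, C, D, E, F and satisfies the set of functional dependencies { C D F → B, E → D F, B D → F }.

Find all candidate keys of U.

CE

Attributes C, E never appear on any right-hand side, so every candidate key must contain {C, E}.
{C, E}⁺ = {B, C, D, E, F}, which is all of the schema, so {C, E} is the only candidate key.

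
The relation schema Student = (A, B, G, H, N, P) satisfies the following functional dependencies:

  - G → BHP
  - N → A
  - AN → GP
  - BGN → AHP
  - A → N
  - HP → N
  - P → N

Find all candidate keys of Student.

A, G, N, P

{A}⁺: A→N adds N; AN→GP adds G, P; G→BHP adds B, H → {A, B, G, H, N, P}.
{G}⁺: G→BHP adds B, H, P; HP→N adds N; N→A adds A → {A, B, G, H, N, P}.
{N}⁺: N→A adds A; AN→GP adds G, P; G→BHP adds B, H → {A, B, G, H, N, P}.
{P}⁺: P→N adds N; N→A adds A; AN→GP adds G; G→BHP adds B, H → {A, B, G, H, N, P}.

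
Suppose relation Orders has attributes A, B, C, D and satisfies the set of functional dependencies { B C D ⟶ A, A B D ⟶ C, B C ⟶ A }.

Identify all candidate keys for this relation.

(A, B, D), (B, C, D)

Attributes B, D never appear on any right-hand side, so every candidate key must contain {B, D}.
{B, D}⁺ = {B, D}, which is not all of the schema, so we must add further attributes.
{A, B, D}⁺: ABD→C adds C → {A, B, C, D}. Minimal: {B, D}⁺ = {B, D}; {A, D}⁺ = {A, D}; {A, B}⁺ = {A, B} — none reach the full schema.
{B, C, D}⁺: BCD→A adds A → {A, B, C, D}. Minimal: {C, D}⁺ = {C, D}; {B, D}⁺ = {B, D}; {B, C}⁺ = {A, B, C} — none reach the full schema.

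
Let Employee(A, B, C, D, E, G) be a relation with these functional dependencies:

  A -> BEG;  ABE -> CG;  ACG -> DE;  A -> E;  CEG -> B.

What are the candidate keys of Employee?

Attribute A never appears on the right-hand side of any dependency, so A must belong to every candidate key.
{A}⁺ = {A, B, C, D, E, G}, which is all of the schema, so {A} is the only candidate key.

A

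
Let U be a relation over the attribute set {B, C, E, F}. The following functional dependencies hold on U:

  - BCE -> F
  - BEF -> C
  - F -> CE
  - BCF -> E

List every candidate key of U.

Attribute B never appears on the right-hand side of any dependency, so B must belong to every candidate key.
{B}⁺ = {B}, which is not all of the schema, so we must add further attributes.
{B, F}⁺: F→CE adds C, E → {B, C, E, F}. Minimal: {F}⁺ = {C, E, F}; {B}⁺ = {B} — none reach the full schema.
{B, C, E}⁺: BCE→F adds F → {B, C, E, F}. Minimal: {C, E}⁺ = {C, E}; {B, E}⁺ = {B, E}; {B, C}⁺ = {B, C} — none reach the full schema.

{B, F}; {B, C, E}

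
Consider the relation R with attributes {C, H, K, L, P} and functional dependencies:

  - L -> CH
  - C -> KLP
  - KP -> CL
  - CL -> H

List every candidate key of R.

{C}; {L}; {K, P}

{C}⁺: C→KLP adds K, L, P; CL→H adds H → {C, H, K, L, P}.
{L}⁺: L→CH adds C, H; C→KLP adds K, P → {C, H, K, L, P}.
{K, P}⁺: KP→CL adds C, L; CL→H adds H → {C, H, K, L, P}. Minimal: {P}⁺ = {P}; {K}⁺ = {K} — none reach the full schema.
Any other superkey contains one of these as a subset, so there are no further candidate keys.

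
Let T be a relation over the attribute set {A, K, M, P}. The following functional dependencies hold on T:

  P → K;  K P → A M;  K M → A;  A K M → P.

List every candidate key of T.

{P}, {K, M}

{P}⁺: P→K adds K; KP→AM adds A, M → {A, K, M, P}.
{K, M}⁺: KM→A adds A; AKM→P adds P → {A, K, M, P}.
Any other superkey contains one of these as a subset, so there are no further candidate keys.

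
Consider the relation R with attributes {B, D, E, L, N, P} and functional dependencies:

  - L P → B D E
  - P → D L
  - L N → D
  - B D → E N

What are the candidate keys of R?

Attribute P never appears on the right-hand side of any dependency, so P must belong to every candidate key.
{P}⁺ = {B, D, E, L, N, P}, which is all of the schema, so {P} is the only candidate key.

{P}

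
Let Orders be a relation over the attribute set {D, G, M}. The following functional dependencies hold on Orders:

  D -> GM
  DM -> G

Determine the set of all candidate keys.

D

Attribute D never appears on the right-hand side of any dependency, so D must belong to every candidate key.
{D}⁺ = {D, G, M}, which is all of the schema, so {D} is the only candidate key.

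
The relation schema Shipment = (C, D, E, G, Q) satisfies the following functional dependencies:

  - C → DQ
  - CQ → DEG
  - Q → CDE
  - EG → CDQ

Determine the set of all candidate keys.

(C), (Q), (E, G)

{C}⁺: C→DQ adds D, Q; CQ→DEG adds E, G → {C, D, E, G, Q}.
{Q}⁺: Q→CDE adds C, D, E; CQ→DEG adds G → {C, D, E, G, Q}.
{E, G}⁺: EG→CDQ adds C, D, Q → {C, D, E, G, Q}. Minimal: {G}⁺ = {G}; {E}⁺ = {E} — none reach the full schema.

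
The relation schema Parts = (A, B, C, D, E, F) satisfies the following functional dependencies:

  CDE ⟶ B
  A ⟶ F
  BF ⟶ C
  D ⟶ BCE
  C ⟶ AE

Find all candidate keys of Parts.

{D}⁺: D→BCE adds B, C, E; C→AE adds A; A→F adds F → {A, B, C, D, E, F}.

{D}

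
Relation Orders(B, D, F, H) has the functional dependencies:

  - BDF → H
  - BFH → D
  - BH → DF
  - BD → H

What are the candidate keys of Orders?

Attribute B never appears on the right-hand side of any dependency, so B must belong to every candidate key.
{B}⁺ = {B}, which is not all of the schema, so we must add further attributes.
{B, D}⁺: BD→H adds H; BH→DF adds F → {B, D, F, H}. Minimal: {D}⁺ = {D}; {B}⁺ = {B} — none reach the full schema.
{B, H}⁺: BH→DF adds D, F → {B, D, F, H}. Minimal: {H}⁺ = {H}; {B}⁺ = {B} — none reach the full schema.
Any other superkey contains one of these as a subset, so there are no further candidate keys.

{B, D}, {B, H}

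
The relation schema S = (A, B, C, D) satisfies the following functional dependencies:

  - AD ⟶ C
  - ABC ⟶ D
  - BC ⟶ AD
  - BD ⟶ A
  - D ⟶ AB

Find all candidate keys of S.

{D}⁺: D→AB adds A, B; AD→C adds C → {A, B, C, D}.
{B, C}⁺: BC→AD adds A, D → {A, B, C, D}.

{D}; {B, C}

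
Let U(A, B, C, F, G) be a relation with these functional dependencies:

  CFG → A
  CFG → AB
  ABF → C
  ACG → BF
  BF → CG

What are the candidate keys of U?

{B, F}⁺: BF→CG adds C, G; CFG→A adds A → {A, B, C, F, G}. Minimal: {F}⁺ = {F}; {B}⁺ = {B} — none reach the full schema.
{A, C, G}⁺: ACG→BF adds B, F → {A, B, C, F, G}. Minimal: {C, G}⁺ = {C, G}; {A, G}⁺ = {A, G}; {A, C}⁺ = {A, C} — none reach the full schema.
{C, F, G}⁺: CFG→A adds A; CFG→AB adds B → {A, B, C, F, G}. Minimal: {F, G}⁺ = {F, G}; {C, G}⁺ = {C, G}; {C, F}⁺ = {C, F} — none reach the full schema.
Any other superkey contains one of these as a subset, so there are no further candidate keys.

BF, ACG, CFG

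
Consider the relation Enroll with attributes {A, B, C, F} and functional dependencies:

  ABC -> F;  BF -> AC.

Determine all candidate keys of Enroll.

Attribute B never appears on the right-hand side of any dependency, so B must belong to every candidate key.
{B}⁺ = {B}, which is not all of the schema, so we must add further attributes.
{B, F}⁺: BF→AC adds A, C → {A, B, C, F}. Minimal: {F}⁺ = {F}; {B}⁺ = {B} — none reach the full schema.
{A, B, C}⁺: ABC→F adds F → {A, B, C, F}. Minimal: {B, C}⁺ = {B, C}; {A, C}⁺ = {A, C}; {A, B}⁺ = {A, B} — none reach the full schema.

{B, F}, {A, B, C}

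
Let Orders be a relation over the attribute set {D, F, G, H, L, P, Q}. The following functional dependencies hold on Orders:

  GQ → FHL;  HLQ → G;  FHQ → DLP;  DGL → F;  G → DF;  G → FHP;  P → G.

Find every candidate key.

Attribute Q never appears on the right-hand side of any dependency, so Q must belong to every candidate key.
{Q}⁺ = {Q}, which is not all of the schema, so we must add further attributes.
{G, Q}⁺: GQ→FHL adds F, H, L; FHQ→DLP adds D, P → {D, F, G, H, L, P, Q}. Minimal: {Q}⁺ = {Q}; {G}⁺ = {D, F, G, H, P} — none reach the full schema.
{P, Q}⁺: P→G adds G; GQ→FHL adds F, H, L; FHQ→DLP adds D → {D, F, G, H, L, P, Q}. Minimal: {Q}⁺ = {Q}; {P}⁺ = {D, F, G, H, P} — none reach the full schema.
{F, H, Q}⁺: FHQ→DLP adds D, L, P; P→G adds G → {D, F, G, H, L, P, Q}. Minimal: {H, Q}⁺ = {H, Q}; {F, Q}⁺ = {F, Q}; {F, H}⁺ = {F, H} — none reach the full schema.
{H, L, Q}⁺: HLQ→G adds G; G→DF adds D, F; G→FHP adds P → {D, F, G, H, L, P, Q}. Minimal: {L, Q}⁺ = {L, Q}; {H, Q}⁺ = {H, Q}; {H, L}⁺ = {H, L} — none reach the full schema.
Any other superkey contains one of these as a subset, so there are no further candidate keys.

(G, Q), (P, Q), (F, H, Q), (H, L, Q)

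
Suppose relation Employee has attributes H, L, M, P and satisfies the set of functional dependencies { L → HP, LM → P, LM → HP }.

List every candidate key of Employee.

Attributes L, M never appear on any right-hand side, so every candidate key must contain {L, M}.
{L, M}⁺ = {H, L, M, P}, which is all of the schema, so {L, M} is the only candidate key.

{L, M}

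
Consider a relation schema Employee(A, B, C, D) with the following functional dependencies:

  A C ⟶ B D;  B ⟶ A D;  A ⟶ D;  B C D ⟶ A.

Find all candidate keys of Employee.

AC, BC

{A, C}⁺: AC→BD adds B, D → {A, B, C, D}. Minimal: {C}⁺ = {C}; {A}⁺ = {A, D} — none reach the full schema.
{B, C}⁺: B→AD adds A, D → {A, B, C, D}. Minimal: {C}⁺ = {C}; {B}⁺ = {A, B, D} — none reach the full schema.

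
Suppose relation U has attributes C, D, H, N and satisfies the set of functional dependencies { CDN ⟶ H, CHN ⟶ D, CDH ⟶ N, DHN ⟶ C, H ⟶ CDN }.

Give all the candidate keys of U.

{H}; {C, D, N}

{H}⁺: H→CDN adds C, D, N → {C, D, H, N}.
{C, D, N}⁺: CDN→H adds H → {C, D, H, N}.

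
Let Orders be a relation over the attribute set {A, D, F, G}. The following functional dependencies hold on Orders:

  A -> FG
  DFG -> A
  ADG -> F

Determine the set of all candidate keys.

Attribute D never appears on the right-hand side of any dependency, so D must belong to every candidate key.
{D}⁺ = {D}, which is not all of the schema, so we must add further attributes.
{A, D}⁺: A→FG adds F, G → {A, D, F, G}. Minimal: {D}⁺ = {D}; {A}⁺ = {A, F, G} — none reach the full schema.
{D, F, G}⁺: DFG→A adds A → {A, D, F, G}. Minimal: {F, G}⁺ = {F, G}; {D, G}⁺ = {D, G}; {D, F}⁺ = {D, F} — none reach the full schema.

{A, D}, {D, F, G}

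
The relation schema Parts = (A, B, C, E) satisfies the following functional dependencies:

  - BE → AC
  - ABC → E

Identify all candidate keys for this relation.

{B, E}⁺: BE→AC adds A, C → {A, B, C, E}. Minimal: {E}⁺ = {E}; {B}⁺ = {B} — none reach the full schema.
{A, B, C}⁺: ABC→E adds E → {A, B, C, E}. Minimal: {B, C}⁺ = {B, C}; {A, C}⁺ = {A, C}; {A, B}⁺ = {A, B} — none reach the full schema.

(B, E); (A, B, C)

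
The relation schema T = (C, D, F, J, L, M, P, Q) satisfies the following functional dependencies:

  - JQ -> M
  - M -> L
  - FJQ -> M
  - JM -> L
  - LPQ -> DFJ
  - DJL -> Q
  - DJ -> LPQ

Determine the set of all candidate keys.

(C, D, J), (C, J, P, Q), (C, L, P, Q), (C, M, P, Q)

Attribute C never appears on the right-hand side of any dependency, so C must belong to every candidate key.
{C}⁺ = {C}, which is not all of the schema, so we must add further attributes.
{C, D, J}⁺: DJ→LPQ adds L, P, Q; JQ→M adds M; LPQ→DFJ adds F → {C, D, F, J, L, M, P, Q}. Minimal: {D, J}⁺ = {D, F, J, L, M, P, Q}; {C, J}⁺ = {C, J}; {C, D}⁺ = {C, D} — none reach the full schema.
{C, J, P, Q}⁺: JQ→M adds M; M→L adds L; LPQ→DFJ adds D, F → {C, D, F, J, L, M, P, Q}. Minimal: {J, P, Q}⁺ = {D, F, J, L, M, P, Q}; {C, P, Q}⁺ = {C, P, Q}; {C, J, Q}⁺ = {C, J, L, M, Q}; … — none reach the full schema.
{C, L, P, Q}⁺: LPQ→DFJ adds D, F, J; JQ→M adds M → {C, D, F, J, L, M, P, Q}. Minimal: {L, P, Q}⁺ = {D, F, J, L, M, P, Q}; {C, P, Q}⁺ = {C, P, Q}; {C, L, Q}⁺ = {C, L, Q}; … — none reach the full schema.
{C, M, P, Q}⁺: M→L adds L; LPQ→DFJ adds D, F, J → {C, D, F, J, L, M, P, Q}. Minimal: {M, P, Q}⁺ = {D, F, J, L, M, P, Q}; {C, P, Q}⁺ = {C, P, Q}; {C, M, Q}⁺ = {C, L, M, Q}; … — none reach the full schema.
Any other superkey contains one of these as a subset, so there are no further candidate keys.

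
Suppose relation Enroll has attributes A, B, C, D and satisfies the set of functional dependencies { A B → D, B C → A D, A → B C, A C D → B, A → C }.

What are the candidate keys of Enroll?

{A}; {B, C}

{A}⁺: A→BC adds B, C; AB→D adds D → {A, B, C, D}.
{B, C}⁺: BC→AD adds A, D → {A, B, C, D}. Minimal: {C}⁺ = {C}; {B}⁺ = {B} — none reach the full schema.
Any other superkey contains one of these as a subset, so there are no further candidate keys.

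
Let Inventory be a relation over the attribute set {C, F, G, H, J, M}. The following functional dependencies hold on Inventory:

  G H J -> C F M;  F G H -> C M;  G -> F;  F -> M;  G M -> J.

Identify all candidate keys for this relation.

(G, H)

Attributes G, H never appear on any right-hand side, so every candidate key must contain {G, H}.
{G, H}⁺ = {C, F, G, H, J, M}, which is all of the schema, so {G, H} is the only candidate key.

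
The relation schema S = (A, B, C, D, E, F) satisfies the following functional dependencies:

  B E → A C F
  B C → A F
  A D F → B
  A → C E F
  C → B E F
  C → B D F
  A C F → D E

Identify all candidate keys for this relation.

(A), (C), (B, E)

{A}⁺: A→CEF adds C, E, F; C→BEF adds B; C→BDF adds D → {A, B, C, D, E, F}.
{C}⁺: C→BEF adds B, E, F; C→BDF adds D; BE→ACF adds A → {A, B, C, D, E, F}.
{B, E}⁺: BE→ACF adds A, C, F; C→BDF adds D → {A, B, C, D, E, F}.
Any other superkey contains one of these as a subset, so there are no further candidate keys.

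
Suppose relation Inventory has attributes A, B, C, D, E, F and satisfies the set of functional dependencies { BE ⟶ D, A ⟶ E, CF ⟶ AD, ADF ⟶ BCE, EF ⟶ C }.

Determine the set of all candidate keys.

Attribute F never appears on the right-hand side of any dependency, so F must belong to every candidate key.
{F}⁺ = {F}, which is not all of the schema, so we must add further attributes.
{A, F}⁺: A→E adds E; EF→C adds C; CF→AD adds D; ADF→BCE adds B → {A, B, C, D, E, F}. Minimal: {F}⁺ = {F}; {A}⁺ = {A, E} — none reach the full schema.
{C, F}⁺: CF→AD adds A, D; ADF→BCE adds B, E → {A, B, C, D, E, F}. Minimal: {F}⁺ = {F}; {C}⁺ = {C} — none reach the full schema.
{E, F}⁺: EF→C adds C; CF→AD adds A, D; ADF→BCE adds B → {A, B, C, D, E, F}. Minimal: {F}⁺ = {F}; {E}⁺ = {E} — none reach the full schema.
Any other superkey contains one of these as a subset, so there are no further candidate keys.

(A, F), (C, F), (E, F)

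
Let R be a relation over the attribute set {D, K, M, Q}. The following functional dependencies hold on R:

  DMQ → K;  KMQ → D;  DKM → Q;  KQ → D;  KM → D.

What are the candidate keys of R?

(K, M), (D, M, Q)

Attribute M never appears on the right-hand side of any dependency, so M must belong to every candidate key.
{M}⁺ = {M}, which is not all of the schema, so we must add further attributes.
{K, M}⁺: KM→D adds D; DKM→Q adds Q → {D, K, M, Q}. Minimal: {M}⁺ = {M}; {K}⁺ = {K} — none reach the full schema.
{D, M, Q}⁺: DMQ→K adds K → {D, K, M, Q}. Minimal: {M, Q}⁺ = {M, Q}; {D, Q}⁺ = {D, Q}; {D, M}⁺ = {D, M} — none reach the full schema.
Any other superkey contains one of these as a subset, so there are no further candidate keys.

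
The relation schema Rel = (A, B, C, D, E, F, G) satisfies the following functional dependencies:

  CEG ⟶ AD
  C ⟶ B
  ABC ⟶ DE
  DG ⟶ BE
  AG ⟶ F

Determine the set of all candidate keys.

{A, C, G}, {C, D, G}, {C, E, G}

Attributes C, G never appear on any right-hand side, so every candidate key must contain {C, G}.
{C, G}⁺ = {B, C, G}, which is not all of the schema, so we must add further attributes.
{A, C, G}⁺: C→B adds B; ABC→DE adds D, E; AG→F adds F → {A, B, C, D, E, F, G}. Minimal: {C, G}⁺ = {B, C, G}; {A, G}⁺ = {A, F, G}; {A, C}⁺ = {A, B, C, D, E} — none reach the full schema.
{C, D, G}⁺: C→B adds B; DG→BE adds E; CEG→AD adds A; AG→F adds F → {A, B, C, D, E, F, G}. Minimal: {D, G}⁺ = {B, D, E, G}; {C, G}⁺ = {B, C, G}; {C, D}⁺ = {B, C, D} — none reach the full schema.
{C, E, G}⁺: CEG→AD adds A, D; C→B adds B; AG→F adds F → {A, B, C, D, E, F, G}. Minimal: {E, G}⁺ = {E, G}; {C, G}⁺ = {B, C, G}; {C, E}⁺ = {B, C, E} — none reach the full schema.
Any other superkey contains one of these as a subset, so there are no further candidate keys.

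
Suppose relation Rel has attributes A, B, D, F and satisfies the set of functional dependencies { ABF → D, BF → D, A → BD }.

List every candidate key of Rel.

Attributes A, F never appear on any right-hand side, so every candidate key must contain {A, F}.
{A, F}⁺ = {A, B, D, F}, which is all of the schema, so {A, F} is the only candidate key.

{A, F}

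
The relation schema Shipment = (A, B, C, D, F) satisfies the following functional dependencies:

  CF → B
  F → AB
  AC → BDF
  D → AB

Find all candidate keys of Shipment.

(A, C), (C, D), (C, F)

{A, C}⁺: AC→BDF adds B, D, F → {A, B, C, D, F}.
{C, D}⁺: D→AB adds A, B; AC→BDF adds F → {A, B, C, D, F}.
{C, F}⁺: CF→B adds B; F→AB adds A; AC→BDF adds D → {A, B, C, D, F}.
Any other superkey contains one of these as a subset, so there are no further candidate keys.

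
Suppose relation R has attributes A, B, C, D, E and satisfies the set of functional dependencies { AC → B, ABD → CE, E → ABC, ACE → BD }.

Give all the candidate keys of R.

{E}⁺: E→ABC adds A, B, C; ACE→BD adds D → {A, B, C, D, E}.
{A, B, D}⁺: ABD→CE adds C, E → {A, B, C, D, E}.
{A, C, D}⁺: AC→B adds B; ABD→CE adds E → {A, B, C, D, E}.
Any other superkey contains one of these as a subset, so there are no further candidate keys.

{E}; {A, B, D}; {A, C, D}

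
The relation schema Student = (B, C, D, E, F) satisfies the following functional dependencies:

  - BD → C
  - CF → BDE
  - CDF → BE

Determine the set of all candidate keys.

Attribute F never appears on the right-hand side of any dependency, so F must belong to every candidate key.
{F}⁺ = {F}, which is not all of the schema, so we must add further attributes.
{C, F}⁺: CF→BDE adds B, D, E → {B, C, D, E, F}. Minimal: {F}⁺ = {F}; {C}⁺ = {C} — none reach the full schema.
{B, D, F}⁺: BD→C adds C; CF→BDE adds E → {B, C, D, E, F}. Minimal: {D, F}⁺ = {D, F}; {B, F}⁺ = {B, F}; {B, D}⁺ = {B, C, D} — none reach the full schema.
Any other superkey contains one of these as a subset, so there are no further candidate keys.

{C, F}, {B, D, F}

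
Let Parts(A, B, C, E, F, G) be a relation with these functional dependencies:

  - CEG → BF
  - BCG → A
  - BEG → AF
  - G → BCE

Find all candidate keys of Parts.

Attribute G never appears on the right-hand side of any dependency, so G must belong to every candidate key.
{G}⁺ = {A, B, C, E, F, G}, which is all of the schema, so {G} is the only candidate key.

G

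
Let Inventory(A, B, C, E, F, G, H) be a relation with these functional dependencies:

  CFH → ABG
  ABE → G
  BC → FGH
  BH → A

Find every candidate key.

BCE, CEFH

Attributes C, E never appear on any right-hand side, so every candidate key must contain {C, E}.
{C, E}⁺ = {C, E}, which is not all of the schema, so we must add further attributes.
{B, C, E}⁺: BC→FGH adds F, G, H; BH→A adds A → {A, B, C, E, F, G, H}. Minimal: {C, E}⁺ = {C, E}; {B, E}⁺ = {B, E}; {B, C}⁺ = {A, B, C, F, G, H} — none reach the full schema.
{C, E, F, H}⁺: CFH→ABG adds A, B, G → {A, B, C, E, F, G, H}. Minimal: {E, F, H}⁺ = {E, F, H}; {C, F, H}⁺ = {A, B, C, F, G, H}; {C, E, H}⁺ = {C, E, H}; … — none reach the full schema.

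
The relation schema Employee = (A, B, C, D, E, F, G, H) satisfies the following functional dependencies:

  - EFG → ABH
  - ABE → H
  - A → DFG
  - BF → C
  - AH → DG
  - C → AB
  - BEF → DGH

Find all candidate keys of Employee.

{A, E}⁺: A→DFG adds D, F, G; EFG→ABH adds B, H; BF→C adds C → {A, B, C, D, E, F, G, H}. Minimal: {E}⁺ = {E}; {A}⁺ = {A, D, F, G} — none reach the full schema.
{C, E}⁺: C→AB adds A, B; ABE→H adds H; A→DFG adds D, F, G → {A, B, C, D, E, F, G, H}. Minimal: {E}⁺ = {E}; {C}⁺ = {A, B, C, D, F, G} — none reach the full schema.
{B, E, F}⁺: BF→C adds C; C→AB adds A; BEF→DGH adds D, G, H → {A, B, C, D, E, F, G, H}. Minimal: {E, F}⁺ = {E, F}; {B, F}⁺ = {A, B, C, D, F, G}; {B, E}⁺ = {B, E} — none reach the full schema.
{E, F, G}⁺: EFG→ABH adds A, B, H; A→DFG adds D; BF→C adds C → {A, B, C, D, E, F, G, H}. Minimal: {F, G}⁺ = {F, G}; {E, G}⁺ = {E, G}; {E, F}⁺ = {E, F} — none reach the full schema.
Any other superkey contains one of these as a subset, so there are no further candidate keys.

(A, E), (C, E), (B, E, F), (E, F, G)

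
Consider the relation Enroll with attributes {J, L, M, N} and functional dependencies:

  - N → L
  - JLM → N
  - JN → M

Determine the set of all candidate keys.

{J, N}, {J, L, M}

Attribute J never appears on the right-hand side of any dependency, so J must belong to every candidate key.
{J}⁺ = {J}, which is not all of the schema, so we must add further attributes.
{J, N}⁺: N→L adds L; JN→M adds M → {J, L, M, N}.
{J, L, M}⁺: JLM→N adds N → {J, L, M, N}.
Any other superkey contains one of these as a subset, so there are no further candidate keys.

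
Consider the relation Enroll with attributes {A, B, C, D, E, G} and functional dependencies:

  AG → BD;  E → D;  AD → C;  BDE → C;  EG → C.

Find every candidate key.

{A, E, G}

Attributes A, E, G never appear on any right-hand side, so every candidate key must contain {A, E, G}.
{A, E, G}⁺ = {A, B, C, D, E, G}, which is all of the schema, so {A, E, G} is the only candidate key.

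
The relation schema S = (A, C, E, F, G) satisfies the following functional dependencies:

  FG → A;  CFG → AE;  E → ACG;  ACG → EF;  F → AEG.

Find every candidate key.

{E}⁺: E→ACG adds A, C, G; ACG→EF adds F → {A, C, E, F, G}.
{F}⁺: F→AEG adds A, E, G; E→ACG adds C → {A, C, E, F, G}.
{A, C, G}⁺: ACG→EF adds E, F → {A, C, E, F, G}. Minimal: {C, G}⁺ = {C, G}; {A, G}⁺ = {A, G}; {A, C}⁺ = {A, C} — none reach the full schema.

{E}, {F}, {A, C, G}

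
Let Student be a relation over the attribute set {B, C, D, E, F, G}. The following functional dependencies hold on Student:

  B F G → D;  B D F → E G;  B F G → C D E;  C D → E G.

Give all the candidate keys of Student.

Attributes B, F never appear on any right-hand side, so every candidate key must contain {B, F}.
{B, F}⁺ = {B, F}, which is not all of the schema, so we must add further attributes.
{B, D, F}⁺: BDF→EG adds E, G; BFG→CDE adds C → {B, C, D, E, F, G}. Minimal: {D, F}⁺ = {D, F}; {B, F}⁺ = {B, F}; {B, D}⁺ = {B, D} — none reach the full schema.
{B, F, G}⁺: BFG→D adds D; BDF→EG adds E; BFG→CDE adds C → {B, C, D, E, F, G}. Minimal: {F, G}⁺ = {F, G}; {B, G}⁺ = {B, G}; {B, F}⁺ = {B, F} — none reach the full schema.
Any other superkey contains one of these as a subset, so there are no further candidate keys.

{B, D, F}, {B, F, G}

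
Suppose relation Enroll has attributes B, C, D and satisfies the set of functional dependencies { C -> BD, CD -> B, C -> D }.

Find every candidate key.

{C}⁺: C→BD adds B, D → {B, C, D}.

{C}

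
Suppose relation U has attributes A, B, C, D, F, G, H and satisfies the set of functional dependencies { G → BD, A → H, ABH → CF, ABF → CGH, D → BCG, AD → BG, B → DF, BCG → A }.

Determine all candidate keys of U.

{B}; {D}; {G}

{B}⁺: B→DF adds D, F; D→BCG adds C, G; BCG→A adds A; A→H adds H → {A, B, C, D, F, G, H}.
{D}⁺: D→BCG adds B, C, G; B→DF adds F; BCG→A adds A; A→H adds H → {A, B, C, D, F, G, H}.
{G}⁺: G→BD adds B, D; D→BCG adds C; B→DF adds F; BCG→A adds A; A→H adds H → {A, B, C, D, F, G, H}.
Any other superkey contains one of these as a subset, so there are no further candidate keys.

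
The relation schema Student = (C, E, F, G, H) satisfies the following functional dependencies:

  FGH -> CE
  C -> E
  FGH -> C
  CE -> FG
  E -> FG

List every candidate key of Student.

(C, H), (E, H), (F, G, H)

Attribute H never appears on the right-hand side of any dependency, so H must belong to every candidate key.
{H}⁺ = {H}, which is not all of the schema, so we must add further attributes.
{C, H}⁺: C→E adds E; CE→FG adds F, G → {C, E, F, G, H}. Minimal: {H}⁺ = {H}; {C}⁺ = {C, E, F, G} — none reach the full schema.
{E, H}⁺: E→FG adds F, G; FGH→CE adds C → {C, E, F, G, H}. Minimal: {H}⁺ = {H}; {E}⁺ = {E, F, G} — none reach the full schema.
{F, G, H}⁺: FGH→CE adds C, E → {C, E, F, G, H}. Minimal: {G, H}⁺ = {G, H}; {F, H}⁺ = {F, H}; {F, G}⁺ = {F, G} — none reach the full schema.
Any other superkey contains one of these as a subset, so there are no further candidate keys.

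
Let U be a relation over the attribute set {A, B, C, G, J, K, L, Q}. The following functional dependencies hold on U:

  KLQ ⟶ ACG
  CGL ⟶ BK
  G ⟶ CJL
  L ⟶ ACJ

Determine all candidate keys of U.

{G, Q}, {K, L, Q}

{G, Q}⁺: G→CJL adds C, J, L; L→ACJ adds A; CGL→BK adds B, K → {A, B, C, G, J, K, L, Q}. Minimal: {Q}⁺ = {Q}; {G}⁺ = {A, B, C, G, J, K, L} — none reach the full schema.
{K, L, Q}⁺: KLQ→ACG adds A, C, G; CGL→BK adds B; G→CJL adds J → {A, B, C, G, J, K, L, Q}. Minimal: {L, Q}⁺ = {A, C, J, L, Q}; {K, Q}⁺ = {K, Q}; {K, L}⁺ = {A, C, J, K, L} — none reach the full schema.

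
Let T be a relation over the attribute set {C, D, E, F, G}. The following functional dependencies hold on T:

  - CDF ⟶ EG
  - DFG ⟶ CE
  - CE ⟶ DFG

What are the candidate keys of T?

{C, E}⁺: CE→DFG adds D, F, G → {C, D, E, F, G}.
{C, D, F}⁺: CDF→EG adds E, G → {C, D, E, F, G}.
{D, F, G}⁺: DFG→CE adds C, E → {C, D, E, F, G}.

CE; CDF; DFG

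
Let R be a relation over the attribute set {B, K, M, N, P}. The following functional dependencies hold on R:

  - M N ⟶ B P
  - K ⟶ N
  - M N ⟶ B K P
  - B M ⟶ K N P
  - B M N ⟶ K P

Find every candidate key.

Attribute M never appears on the right-hand side of any dependency, so M must belong to every candidate key.
{M}⁺ = {M}, which is not all of the schema, so we must add further attributes.
{B, M}⁺: BM→KNP adds K, N, P → {B, K, M, N, P}. Minimal: {M}⁺ = {M}; {B}⁺ = {B} — none reach the full schema.
{K, M}⁺: K→N adds N; MN→BKP adds B, P → {B, K, M, N, P}. Minimal: {M}⁺ = {M}; {K}⁺ = {K, N} — none reach the full schema.
{M, N}⁺: MN→BP adds B, P; MN→BKP adds K → {B, K, M, N, P}. Minimal: {N}⁺ = {N}; {M}⁺ = {M} — none reach the full schema.
Any other superkey contains one of these as a subset, so there are no further candidate keys.

BM, KM, MN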